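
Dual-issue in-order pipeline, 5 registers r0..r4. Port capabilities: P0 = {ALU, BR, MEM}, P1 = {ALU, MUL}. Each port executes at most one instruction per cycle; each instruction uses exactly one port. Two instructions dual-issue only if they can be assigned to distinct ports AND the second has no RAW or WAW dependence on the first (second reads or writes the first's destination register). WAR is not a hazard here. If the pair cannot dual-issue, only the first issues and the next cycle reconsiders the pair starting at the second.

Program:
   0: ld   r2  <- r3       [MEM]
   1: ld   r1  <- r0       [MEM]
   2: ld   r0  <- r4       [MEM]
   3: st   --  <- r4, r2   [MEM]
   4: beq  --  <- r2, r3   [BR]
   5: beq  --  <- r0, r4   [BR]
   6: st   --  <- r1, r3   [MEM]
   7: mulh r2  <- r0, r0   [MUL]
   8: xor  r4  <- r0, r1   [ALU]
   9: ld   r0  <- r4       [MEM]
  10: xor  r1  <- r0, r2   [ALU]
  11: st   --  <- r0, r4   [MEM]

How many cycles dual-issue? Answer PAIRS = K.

#0 head=0: ld i0 no-port MEM/MEM
#1 head=1: ld i1 no-port MEM/MEM
#2 head=2: ld i2 no-port MEM/MEM
#3 head=3: st i3 no-port MEM/BR
#4 head=4: beq i4 no-port BR/BR
#5 head=5: beq i5 no-port BR/MEM
#6 head=6: st/mulh i6/i7 pair
#7 head=8: xor i8 RAW r4
#8 head=9: ld i9 RAW r0
#9 head=10: xor/st i10/i11 pair

PAIRS = 2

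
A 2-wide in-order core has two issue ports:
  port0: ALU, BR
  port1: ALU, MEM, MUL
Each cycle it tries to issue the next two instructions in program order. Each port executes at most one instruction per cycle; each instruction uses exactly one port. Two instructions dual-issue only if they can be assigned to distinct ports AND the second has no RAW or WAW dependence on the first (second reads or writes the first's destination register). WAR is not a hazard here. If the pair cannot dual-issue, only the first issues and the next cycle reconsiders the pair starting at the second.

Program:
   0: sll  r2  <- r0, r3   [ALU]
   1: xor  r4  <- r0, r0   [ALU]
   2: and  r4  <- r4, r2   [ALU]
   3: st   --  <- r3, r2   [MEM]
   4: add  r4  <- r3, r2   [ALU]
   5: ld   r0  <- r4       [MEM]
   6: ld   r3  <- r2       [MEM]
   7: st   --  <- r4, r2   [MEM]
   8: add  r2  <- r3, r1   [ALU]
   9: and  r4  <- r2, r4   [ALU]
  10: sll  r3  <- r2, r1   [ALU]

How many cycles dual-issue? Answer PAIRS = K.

  cy0 -> i0+i1 (sll;xor) pair
  cy1 -> i2+i3 (and;st) pair
  cy2 -> i4 (add) RAW r4
  cy3 -> i5 (ld) no-port MEM/MEM
  cy4 -> i6 (ld) no-port MEM/MEM
  cy5 -> i7+i8 (st;add) pair
  cy6 -> i9+i10 (and;sll) pair

PAIRS = 4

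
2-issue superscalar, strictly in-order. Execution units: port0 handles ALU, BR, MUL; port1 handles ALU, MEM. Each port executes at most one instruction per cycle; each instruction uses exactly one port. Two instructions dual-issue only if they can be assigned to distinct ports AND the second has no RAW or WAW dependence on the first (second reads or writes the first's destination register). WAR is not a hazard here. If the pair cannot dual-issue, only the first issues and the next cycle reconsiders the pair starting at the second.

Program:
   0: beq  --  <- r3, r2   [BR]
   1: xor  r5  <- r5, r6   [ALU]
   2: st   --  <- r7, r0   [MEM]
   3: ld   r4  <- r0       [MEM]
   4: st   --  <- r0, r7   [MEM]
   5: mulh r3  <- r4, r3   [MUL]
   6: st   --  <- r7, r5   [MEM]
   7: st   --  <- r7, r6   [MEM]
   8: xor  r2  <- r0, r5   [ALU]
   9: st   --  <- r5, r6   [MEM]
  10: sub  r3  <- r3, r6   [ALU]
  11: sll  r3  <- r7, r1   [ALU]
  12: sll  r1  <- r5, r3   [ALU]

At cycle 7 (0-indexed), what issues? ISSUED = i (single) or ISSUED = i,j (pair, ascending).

ISSUED = 11

c0: i0&i1 beq+xor  pair
c1: i2 st  no-port MEM/MEM
c2: i3 ld  no-port MEM/MEM
c3: i4&i5 st+mulh  pair
c4: i6 st  no-port MEM/MEM
c5: i7&i8 st+xor  pair
c6: i9&i10 st+sub  pair
c7: i11 sll  RAW r3
c8: i12 sll  tail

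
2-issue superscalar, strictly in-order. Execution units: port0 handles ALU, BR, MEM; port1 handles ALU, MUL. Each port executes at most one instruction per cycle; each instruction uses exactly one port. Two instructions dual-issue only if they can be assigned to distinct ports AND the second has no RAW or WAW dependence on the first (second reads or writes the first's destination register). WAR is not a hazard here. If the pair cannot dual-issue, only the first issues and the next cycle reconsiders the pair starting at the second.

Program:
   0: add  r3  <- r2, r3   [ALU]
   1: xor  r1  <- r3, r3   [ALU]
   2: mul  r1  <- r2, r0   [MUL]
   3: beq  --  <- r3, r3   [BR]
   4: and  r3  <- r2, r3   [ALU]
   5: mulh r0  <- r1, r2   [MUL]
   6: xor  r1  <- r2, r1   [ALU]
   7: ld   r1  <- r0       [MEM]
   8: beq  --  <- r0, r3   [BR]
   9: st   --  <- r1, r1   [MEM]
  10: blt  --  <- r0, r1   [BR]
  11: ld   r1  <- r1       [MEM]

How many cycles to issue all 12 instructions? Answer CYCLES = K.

[0] i0  add.ALU  -- RAW r3
[1] i1  xor.ALU  -- WAW r1
[2] i2&i3  mul.MUL+beq.BR  -- dual
[3] i4&i5  and.ALU+mulh.MUL  -- dual
[4] i6  xor.ALU  -- WAW r1
[5] i7  ld.MEM  -- no-port MEM/BR
[6] i8  beq.BR  -- no-port BR/MEM
[7] i9  st.MEM  -- no-port MEM/BR
[8] i10  blt.BR  -- no-port BR/MEM
[9] i11  ld.MEM  -- tail

CYCLES = 10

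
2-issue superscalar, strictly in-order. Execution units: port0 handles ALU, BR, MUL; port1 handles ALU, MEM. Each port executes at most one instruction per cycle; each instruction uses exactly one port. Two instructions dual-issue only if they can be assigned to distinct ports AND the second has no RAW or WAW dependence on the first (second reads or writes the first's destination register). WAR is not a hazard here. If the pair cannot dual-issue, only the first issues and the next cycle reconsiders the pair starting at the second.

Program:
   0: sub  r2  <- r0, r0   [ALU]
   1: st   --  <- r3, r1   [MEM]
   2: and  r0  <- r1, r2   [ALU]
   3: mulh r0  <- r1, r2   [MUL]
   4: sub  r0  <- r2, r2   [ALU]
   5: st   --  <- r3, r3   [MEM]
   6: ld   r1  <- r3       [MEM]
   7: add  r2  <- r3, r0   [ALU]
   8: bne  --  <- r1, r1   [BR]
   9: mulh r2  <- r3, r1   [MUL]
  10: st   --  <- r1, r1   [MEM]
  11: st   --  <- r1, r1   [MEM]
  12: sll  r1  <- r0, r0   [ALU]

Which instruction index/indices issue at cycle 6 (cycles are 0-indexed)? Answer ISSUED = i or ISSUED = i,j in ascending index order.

#0 head=0: sub.ALU/st.MEM i0/i1 pair
#1 head=2: and.ALU i2 WAW r0
#2 head=3: mulh.MUL i3 WAW r0
#3 head=4: sub.ALU/st.MEM i4/i5 pair
#4 head=6: ld.MEM/add.ALU i6/i7 pair
#5 head=8: bne.BR i8 no-port BR/MUL
#6 head=9: mulh.MUL/st.MEM i9/i10 pair
#7 head=11: st.MEM/sll.ALU i11/i12 pair

ISSUED = 9,10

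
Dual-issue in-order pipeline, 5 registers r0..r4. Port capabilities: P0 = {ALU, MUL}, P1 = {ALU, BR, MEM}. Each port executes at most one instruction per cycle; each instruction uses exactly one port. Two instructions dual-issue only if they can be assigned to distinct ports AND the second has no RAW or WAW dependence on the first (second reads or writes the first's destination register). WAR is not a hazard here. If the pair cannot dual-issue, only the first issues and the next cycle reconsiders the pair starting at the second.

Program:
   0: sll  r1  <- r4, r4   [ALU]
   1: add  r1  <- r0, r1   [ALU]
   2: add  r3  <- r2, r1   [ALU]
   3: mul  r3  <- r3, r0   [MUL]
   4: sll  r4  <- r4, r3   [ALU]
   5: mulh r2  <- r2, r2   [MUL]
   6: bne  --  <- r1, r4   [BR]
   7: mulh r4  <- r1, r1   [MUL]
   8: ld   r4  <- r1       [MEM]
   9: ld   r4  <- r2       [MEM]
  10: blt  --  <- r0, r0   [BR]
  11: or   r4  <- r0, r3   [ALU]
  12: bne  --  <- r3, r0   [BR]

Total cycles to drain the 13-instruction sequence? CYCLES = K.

CYCLES = 10

c0: i0 sll.ALU  RAW+WAW r1
c1: i1 add.ALU  RAW r1
c2: i2 add.ALU  RAW+WAW r3
c3: i3 mul.MUL  RAW r3
c4: i4&i5 sll.ALU;mulh.MUL  pair
c5: i6&i7 bne.BR;mulh.MUL  pair
c6: i8 ld.MEM  no-port MEM/MEM
c7: i9 ld.MEM  no-port MEM/BR
c8: i10&i11 blt.BR;or.ALU  pair
c9: i12 bne.BR  tail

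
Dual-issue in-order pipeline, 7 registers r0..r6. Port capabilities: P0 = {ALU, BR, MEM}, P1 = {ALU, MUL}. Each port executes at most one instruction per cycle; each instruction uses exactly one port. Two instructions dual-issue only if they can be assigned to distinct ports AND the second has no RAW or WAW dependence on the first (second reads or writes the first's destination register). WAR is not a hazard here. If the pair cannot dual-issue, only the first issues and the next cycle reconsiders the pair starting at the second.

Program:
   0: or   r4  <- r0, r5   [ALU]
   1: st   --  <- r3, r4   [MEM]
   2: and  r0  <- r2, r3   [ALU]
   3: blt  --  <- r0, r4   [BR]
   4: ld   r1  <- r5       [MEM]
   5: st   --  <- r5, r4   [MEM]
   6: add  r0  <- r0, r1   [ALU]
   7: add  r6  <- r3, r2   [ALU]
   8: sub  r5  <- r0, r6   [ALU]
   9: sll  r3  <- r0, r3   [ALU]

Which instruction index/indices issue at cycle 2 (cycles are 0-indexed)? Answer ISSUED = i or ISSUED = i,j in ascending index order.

t=0 i0:or.ALU ; RAW r4
t=1 i1/i2:st.MEM and.ALU ; 2-wide
t=2 i3:blt.BR ; no-port BR/MEM
t=3 i4:ld.MEM ; no-port MEM/MEM
t=4 i5/i6:st.MEM add.ALU ; 2-wide
t=5 i7:add.ALU ; RAW r6
t=6 i8/i9:sub.ALU sll.ALU ; 2-wide

ISSUED = 3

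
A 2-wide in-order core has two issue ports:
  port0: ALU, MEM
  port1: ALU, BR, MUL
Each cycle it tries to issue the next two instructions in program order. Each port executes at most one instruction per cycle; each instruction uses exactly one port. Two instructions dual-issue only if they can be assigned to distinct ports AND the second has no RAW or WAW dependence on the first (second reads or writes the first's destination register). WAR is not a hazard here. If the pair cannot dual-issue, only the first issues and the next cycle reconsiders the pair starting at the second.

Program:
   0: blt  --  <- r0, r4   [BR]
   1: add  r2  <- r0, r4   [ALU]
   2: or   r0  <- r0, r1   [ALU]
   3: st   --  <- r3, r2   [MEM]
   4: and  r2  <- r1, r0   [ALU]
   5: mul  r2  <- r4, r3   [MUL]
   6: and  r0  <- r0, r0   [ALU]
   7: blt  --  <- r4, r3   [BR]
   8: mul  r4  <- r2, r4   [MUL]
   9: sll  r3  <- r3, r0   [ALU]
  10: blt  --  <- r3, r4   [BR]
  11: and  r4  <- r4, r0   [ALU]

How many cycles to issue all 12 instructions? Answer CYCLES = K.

CYCLES = 7

0. blt.BR/add.ALU @i0&i1  | pair
1. or.ALU/st.MEM @i2&i3  | pair
2. and.ALU @i4  | WAW r2
3. mul.MUL/and.ALU @i5&i6  | pair
4. blt.BR @i7  | no-port BR/MUL
5. mul.MUL/sll.ALU @i8&i9  | pair
6. blt.BR/and.ALU @i10&i11  | pair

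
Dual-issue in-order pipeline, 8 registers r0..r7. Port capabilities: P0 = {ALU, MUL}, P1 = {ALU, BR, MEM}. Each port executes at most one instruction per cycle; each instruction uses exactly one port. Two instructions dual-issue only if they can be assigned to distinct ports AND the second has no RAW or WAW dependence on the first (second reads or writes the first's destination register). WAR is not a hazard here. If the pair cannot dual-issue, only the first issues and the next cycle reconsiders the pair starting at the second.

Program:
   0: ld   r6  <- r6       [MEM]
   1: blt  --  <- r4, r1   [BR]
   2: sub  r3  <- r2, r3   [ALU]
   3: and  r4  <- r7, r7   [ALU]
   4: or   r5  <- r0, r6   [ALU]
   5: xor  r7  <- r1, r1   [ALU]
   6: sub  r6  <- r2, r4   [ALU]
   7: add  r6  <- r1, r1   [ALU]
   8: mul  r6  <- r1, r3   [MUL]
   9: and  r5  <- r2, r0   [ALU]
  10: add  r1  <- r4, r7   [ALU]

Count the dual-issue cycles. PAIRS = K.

0. ld @i0  | no-port MEM/BR
1. blt sub @i1&i2  | pair
2. and or @i3&i4  | pair
3. xor sub @i5&i6  | pair
4. add @i7  | WAW r6
5. mul and @i8&i9  | pair
6. add @i10  | tail

PAIRS = 4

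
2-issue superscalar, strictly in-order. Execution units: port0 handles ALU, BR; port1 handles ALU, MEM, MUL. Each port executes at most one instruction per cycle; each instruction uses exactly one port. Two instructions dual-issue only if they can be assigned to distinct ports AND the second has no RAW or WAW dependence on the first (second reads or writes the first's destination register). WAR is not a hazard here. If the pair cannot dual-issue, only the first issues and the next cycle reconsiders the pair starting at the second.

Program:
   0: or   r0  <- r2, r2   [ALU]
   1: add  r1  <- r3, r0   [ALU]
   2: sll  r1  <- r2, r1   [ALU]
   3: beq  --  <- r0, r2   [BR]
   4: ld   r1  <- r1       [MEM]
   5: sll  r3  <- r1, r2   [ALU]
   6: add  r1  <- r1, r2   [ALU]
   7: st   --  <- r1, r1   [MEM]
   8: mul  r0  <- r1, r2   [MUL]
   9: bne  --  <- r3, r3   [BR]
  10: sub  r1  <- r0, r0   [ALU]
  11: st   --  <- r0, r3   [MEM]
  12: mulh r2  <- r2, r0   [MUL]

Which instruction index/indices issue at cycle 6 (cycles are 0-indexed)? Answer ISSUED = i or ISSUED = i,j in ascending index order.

ISSUED = 8,9

[0] i0  or  -- RAW r0
[1] i1  add  -- RAW+WAW r1
[2] i2,i3  sll;beq  -- 2-wide
[3] i4  ld  -- RAW r1
[4] i5,i6  sll;add  -- 2-wide
[5] i7  st  -- no-port MEM/MUL
[6] i8,i9  mul;bne  -- 2-wide
[7] i10,i11  sub;st  -- 2-wide
[8] i12  mulh  -- tail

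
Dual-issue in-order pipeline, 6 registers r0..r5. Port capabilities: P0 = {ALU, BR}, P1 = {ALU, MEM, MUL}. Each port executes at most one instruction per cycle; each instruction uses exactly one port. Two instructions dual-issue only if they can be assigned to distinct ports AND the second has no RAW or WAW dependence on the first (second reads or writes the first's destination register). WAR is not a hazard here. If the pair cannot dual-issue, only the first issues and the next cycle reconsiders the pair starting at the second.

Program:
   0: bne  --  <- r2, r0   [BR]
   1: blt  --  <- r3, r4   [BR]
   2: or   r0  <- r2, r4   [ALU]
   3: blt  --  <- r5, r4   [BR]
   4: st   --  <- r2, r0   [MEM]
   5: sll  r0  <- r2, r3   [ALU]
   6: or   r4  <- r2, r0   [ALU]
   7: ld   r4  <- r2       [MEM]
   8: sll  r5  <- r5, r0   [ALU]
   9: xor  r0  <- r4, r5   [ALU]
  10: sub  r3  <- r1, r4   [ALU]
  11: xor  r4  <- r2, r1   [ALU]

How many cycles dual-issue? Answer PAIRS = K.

#0 head=0: bne i0 no-port BR/BR
#1 head=1: blt or i1/i2 pair
#2 head=3: blt st i3/i4 pair
#3 head=5: sll i5 RAW r0
#4 head=6: or i6 WAW r4
#5 head=7: ld sll i7/i8 pair
#6 head=9: xor sub i9/i10 pair
#7 head=11: xor i11 tail

PAIRS = 4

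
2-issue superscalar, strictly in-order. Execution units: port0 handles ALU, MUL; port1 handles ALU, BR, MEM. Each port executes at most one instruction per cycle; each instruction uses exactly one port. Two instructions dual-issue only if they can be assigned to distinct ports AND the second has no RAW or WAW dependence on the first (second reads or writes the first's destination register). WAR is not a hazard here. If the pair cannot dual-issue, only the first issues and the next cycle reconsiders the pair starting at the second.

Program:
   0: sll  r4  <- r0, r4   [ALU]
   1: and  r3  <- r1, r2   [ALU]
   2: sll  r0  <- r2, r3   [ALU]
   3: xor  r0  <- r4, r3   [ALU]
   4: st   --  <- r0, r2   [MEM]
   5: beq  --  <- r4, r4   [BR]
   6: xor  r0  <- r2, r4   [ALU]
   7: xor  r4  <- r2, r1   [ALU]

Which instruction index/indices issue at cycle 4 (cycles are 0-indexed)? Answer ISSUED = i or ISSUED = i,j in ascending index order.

[0] i0&i1  sll.ALU+and.ALU  -- 2-wide
[1] i2  sll.ALU  -- WAW r0
[2] i3  xor.ALU  -- RAW r0
[3] i4  st.MEM  -- no-port MEM/BR
[4] i5&i6  beq.BR+xor.ALU  -- 2-wide
[5] i7  xor.ALU  -- tail

ISSUED = 5,6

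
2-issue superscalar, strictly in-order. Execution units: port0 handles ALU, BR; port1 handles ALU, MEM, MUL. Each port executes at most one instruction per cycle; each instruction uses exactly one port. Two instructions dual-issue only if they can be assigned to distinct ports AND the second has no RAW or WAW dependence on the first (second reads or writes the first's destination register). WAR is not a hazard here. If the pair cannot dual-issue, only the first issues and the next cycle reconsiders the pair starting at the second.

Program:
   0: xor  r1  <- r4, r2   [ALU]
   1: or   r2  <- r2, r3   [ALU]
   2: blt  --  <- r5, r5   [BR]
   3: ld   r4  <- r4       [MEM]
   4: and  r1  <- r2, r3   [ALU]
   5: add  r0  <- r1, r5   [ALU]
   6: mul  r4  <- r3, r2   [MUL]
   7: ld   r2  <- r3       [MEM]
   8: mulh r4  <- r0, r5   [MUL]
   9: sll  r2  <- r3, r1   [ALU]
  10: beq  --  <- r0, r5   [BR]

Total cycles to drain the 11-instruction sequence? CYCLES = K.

CYCLES = 7

#0 head=0: xor.ALU or.ALU i0&i1 dual
#1 head=2: blt.BR ld.MEM i2&i3 dual
#2 head=4: and.ALU i4 RAW r1
#3 head=5: add.ALU mul.MUL i5&i6 dual
#4 head=7: ld.MEM i7 no-port MEM/MUL
#5 head=8: mulh.MUL sll.ALU i8&i9 dual
#6 head=10: beq.BR i10 tail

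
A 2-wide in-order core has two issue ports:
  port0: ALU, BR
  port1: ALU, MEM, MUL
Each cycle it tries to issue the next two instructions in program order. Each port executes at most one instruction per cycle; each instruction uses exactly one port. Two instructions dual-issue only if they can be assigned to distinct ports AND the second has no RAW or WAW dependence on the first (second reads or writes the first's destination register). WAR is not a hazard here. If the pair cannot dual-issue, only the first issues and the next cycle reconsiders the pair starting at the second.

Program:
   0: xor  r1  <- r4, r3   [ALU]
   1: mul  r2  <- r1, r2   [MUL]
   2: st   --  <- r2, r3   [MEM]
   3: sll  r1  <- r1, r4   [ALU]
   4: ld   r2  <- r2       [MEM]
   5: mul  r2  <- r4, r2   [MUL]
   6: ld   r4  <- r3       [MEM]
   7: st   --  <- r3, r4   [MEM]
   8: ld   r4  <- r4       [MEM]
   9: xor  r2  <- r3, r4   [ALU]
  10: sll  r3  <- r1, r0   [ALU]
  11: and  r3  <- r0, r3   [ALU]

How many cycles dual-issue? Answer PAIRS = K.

PAIRS = 2

  cy0 -> i0 (xor.ALU) RAW r1
  cy1 -> i1 (mul.MUL) no-port MUL/MEM
  cy2 -> i2/i3 (st.MEM;sll.ALU) dual
  cy3 -> i4 (ld.MEM) no-port MEM/MUL
  cy4 -> i5 (mul.MUL) no-port MUL/MEM
  cy5 -> i6 (ld.MEM) no-port MEM/MEM
  cy6 -> i7 (st.MEM) no-port MEM/MEM
  cy7 -> i8 (ld.MEM) RAW r4
  cy8 -> i9/i10 (xor.ALU;sll.ALU) dual
  cy9 -> i11 (and.ALU) tail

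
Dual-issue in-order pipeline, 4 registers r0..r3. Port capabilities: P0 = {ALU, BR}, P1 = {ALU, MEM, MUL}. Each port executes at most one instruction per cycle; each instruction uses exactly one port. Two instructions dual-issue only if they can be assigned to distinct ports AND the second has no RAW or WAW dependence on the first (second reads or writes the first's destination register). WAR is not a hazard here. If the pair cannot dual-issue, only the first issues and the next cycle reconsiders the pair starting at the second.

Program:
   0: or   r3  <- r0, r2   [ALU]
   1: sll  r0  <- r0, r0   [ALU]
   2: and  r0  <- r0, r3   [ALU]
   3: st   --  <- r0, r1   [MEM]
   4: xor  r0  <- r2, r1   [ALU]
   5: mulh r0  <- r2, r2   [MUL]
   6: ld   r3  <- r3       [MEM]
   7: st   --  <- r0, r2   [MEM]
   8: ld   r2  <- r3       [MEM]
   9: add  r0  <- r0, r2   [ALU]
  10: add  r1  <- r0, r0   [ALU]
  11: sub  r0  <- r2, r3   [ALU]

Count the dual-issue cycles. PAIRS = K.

#0 head=0: or/sll i0&i1 dual
#1 head=2: and i2 RAW r0
#2 head=3: st/xor i3&i4 dual
#3 head=5: mulh i5 no-port MUL/MEM
#4 head=6: ld i6 no-port MEM/MEM
#5 head=7: st i7 no-port MEM/MEM
#6 head=8: ld i8 RAW r2
#7 head=9: add i9 RAW r0
#8 head=10: add/sub i10&i11 dual

PAIRS = 3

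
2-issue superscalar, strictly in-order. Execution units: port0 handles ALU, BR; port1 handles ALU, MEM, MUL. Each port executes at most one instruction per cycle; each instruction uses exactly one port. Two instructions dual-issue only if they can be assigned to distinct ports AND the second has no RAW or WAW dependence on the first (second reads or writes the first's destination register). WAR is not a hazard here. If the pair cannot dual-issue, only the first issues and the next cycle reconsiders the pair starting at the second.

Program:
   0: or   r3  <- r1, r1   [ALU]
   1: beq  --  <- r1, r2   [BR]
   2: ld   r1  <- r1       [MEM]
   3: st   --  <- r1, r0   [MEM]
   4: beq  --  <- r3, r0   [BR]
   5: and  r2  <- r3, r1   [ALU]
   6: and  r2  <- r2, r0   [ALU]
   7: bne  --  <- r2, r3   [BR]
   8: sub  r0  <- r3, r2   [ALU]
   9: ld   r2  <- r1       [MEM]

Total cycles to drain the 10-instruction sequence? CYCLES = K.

c0: i0&i1 or+beq  pair
c1: i2 ld  no-port MEM/MEM
c2: i3&i4 st+beq  pair
c3: i5 and  RAW+WAW r2
c4: i6 and  RAW r2
c5: i7&i8 bne+sub  pair
c6: i9 ld  tail

CYCLES = 7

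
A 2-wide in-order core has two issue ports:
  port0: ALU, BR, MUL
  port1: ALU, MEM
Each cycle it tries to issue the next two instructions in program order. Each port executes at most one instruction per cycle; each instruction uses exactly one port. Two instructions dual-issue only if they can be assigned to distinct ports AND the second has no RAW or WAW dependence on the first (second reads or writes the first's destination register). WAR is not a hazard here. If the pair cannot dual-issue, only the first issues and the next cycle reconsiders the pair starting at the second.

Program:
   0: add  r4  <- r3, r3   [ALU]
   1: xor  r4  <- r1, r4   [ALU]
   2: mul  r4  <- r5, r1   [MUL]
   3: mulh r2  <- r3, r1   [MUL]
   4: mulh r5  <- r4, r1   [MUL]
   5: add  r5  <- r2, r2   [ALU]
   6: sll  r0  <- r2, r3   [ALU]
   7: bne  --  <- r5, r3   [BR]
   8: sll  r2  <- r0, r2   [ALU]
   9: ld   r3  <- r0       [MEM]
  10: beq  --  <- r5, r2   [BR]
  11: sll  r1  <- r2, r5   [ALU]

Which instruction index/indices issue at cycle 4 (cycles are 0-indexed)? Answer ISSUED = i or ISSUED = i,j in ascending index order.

#0 head=0: add.ALU i0 RAW+WAW r4
#1 head=1: xor.ALU i1 WAW r4
#2 head=2: mul.MUL i2 no-port MUL/MUL
#3 head=3: mulh.MUL i3 no-port MUL/MUL
#4 head=4: mulh.MUL i4 WAW r5
#5 head=5: add.ALU/sll.ALU i5,i6 pair
#6 head=7: bne.BR/sll.ALU i7,i8 pair
#7 head=9: ld.MEM/beq.BR i9,i10 pair
#8 head=11: sll.ALU i11 tail

ISSUED = 4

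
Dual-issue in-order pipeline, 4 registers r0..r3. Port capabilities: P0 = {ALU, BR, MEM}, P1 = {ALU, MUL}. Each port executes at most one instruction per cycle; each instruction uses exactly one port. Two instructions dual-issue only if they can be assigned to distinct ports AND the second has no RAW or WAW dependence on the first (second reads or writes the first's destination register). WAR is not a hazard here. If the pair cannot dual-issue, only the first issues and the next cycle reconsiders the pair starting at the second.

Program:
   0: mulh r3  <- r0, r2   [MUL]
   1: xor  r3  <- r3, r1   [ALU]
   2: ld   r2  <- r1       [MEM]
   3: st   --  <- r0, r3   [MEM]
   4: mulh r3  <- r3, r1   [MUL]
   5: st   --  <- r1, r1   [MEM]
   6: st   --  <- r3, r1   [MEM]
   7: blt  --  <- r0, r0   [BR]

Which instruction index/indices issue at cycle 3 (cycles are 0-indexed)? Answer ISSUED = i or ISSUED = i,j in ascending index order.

0. mulh.MUL @i0  | RAW+WAW r3
1. xor.ALU ld.MEM @i1+i2  | 2-wide
2. st.MEM mulh.MUL @i3+i4  | 2-wide
3. st.MEM @i5  | no-port MEM/MEM
4. st.MEM @i6  | no-port MEM/BR
5. blt.BR @i7  | tail

ISSUED = 5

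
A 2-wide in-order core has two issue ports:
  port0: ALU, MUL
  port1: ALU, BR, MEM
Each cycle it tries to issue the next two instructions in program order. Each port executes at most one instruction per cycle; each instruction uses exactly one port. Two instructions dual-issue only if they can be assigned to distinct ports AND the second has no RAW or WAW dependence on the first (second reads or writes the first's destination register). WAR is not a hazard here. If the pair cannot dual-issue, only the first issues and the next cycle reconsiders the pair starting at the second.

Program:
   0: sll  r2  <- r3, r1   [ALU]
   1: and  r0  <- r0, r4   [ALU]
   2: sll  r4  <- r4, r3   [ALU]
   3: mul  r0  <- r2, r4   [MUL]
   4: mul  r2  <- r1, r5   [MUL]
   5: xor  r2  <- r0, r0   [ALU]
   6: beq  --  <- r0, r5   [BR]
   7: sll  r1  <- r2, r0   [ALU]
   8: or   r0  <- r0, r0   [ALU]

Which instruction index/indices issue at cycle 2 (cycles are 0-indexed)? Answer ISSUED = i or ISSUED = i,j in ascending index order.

ISSUED = 3

[0] i0,i1  sll.ALU and.ALU  -- 2-wide
[1] i2  sll.ALU  -- RAW r4
[2] i3  mul.MUL  -- no-port MUL/MUL
[3] i4  mul.MUL  -- WAW r2
[4] i5,i6  xor.ALU beq.BR  -- 2-wide
[5] i7,i8  sll.ALU or.ALU  -- 2-wide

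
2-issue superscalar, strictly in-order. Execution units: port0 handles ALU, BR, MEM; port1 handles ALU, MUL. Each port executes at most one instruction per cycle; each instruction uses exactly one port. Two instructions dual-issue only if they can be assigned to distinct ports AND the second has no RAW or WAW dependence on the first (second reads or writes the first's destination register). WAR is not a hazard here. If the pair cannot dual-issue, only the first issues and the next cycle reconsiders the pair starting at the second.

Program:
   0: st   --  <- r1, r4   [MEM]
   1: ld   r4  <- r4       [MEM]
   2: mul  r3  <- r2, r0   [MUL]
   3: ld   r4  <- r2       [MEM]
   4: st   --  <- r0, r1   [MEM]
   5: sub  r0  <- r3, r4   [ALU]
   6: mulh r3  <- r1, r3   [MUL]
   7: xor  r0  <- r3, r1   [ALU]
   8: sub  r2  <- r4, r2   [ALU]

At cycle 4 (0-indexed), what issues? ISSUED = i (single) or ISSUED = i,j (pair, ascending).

  cy0 -> i0 (st) no-port MEM/MEM
  cy1 -> i1&i2 (ld mul) pair
  cy2 -> i3 (ld) no-port MEM/MEM
  cy3 -> i4&i5 (st sub) pair
  cy4 -> i6 (mulh) RAW r3
  cy5 -> i7&i8 (xor sub) pair

ISSUED = 6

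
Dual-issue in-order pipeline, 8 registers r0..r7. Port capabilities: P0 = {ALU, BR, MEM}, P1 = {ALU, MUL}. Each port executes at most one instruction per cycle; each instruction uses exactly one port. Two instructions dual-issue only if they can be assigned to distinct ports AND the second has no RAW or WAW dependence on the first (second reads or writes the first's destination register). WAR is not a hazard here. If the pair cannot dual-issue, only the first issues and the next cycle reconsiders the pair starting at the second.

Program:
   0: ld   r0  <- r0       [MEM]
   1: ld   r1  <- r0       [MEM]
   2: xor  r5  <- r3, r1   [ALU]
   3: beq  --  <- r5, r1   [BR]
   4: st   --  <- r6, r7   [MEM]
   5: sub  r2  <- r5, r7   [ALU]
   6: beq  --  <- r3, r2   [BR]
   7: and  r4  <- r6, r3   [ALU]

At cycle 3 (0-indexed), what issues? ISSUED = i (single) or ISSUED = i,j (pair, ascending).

ISSUED = 3

  cy0 -> i0 (ld.MEM) no-port MEM/MEM
  cy1 -> i1 (ld.MEM) RAW r1
  cy2 -> i2 (xor.ALU) RAW r5
  cy3 -> i3 (beq.BR) no-port BR/MEM
  cy4 -> i4&i5 (st.MEM+sub.ALU) dual
  cy5 -> i6&i7 (beq.BR+and.ALU) dual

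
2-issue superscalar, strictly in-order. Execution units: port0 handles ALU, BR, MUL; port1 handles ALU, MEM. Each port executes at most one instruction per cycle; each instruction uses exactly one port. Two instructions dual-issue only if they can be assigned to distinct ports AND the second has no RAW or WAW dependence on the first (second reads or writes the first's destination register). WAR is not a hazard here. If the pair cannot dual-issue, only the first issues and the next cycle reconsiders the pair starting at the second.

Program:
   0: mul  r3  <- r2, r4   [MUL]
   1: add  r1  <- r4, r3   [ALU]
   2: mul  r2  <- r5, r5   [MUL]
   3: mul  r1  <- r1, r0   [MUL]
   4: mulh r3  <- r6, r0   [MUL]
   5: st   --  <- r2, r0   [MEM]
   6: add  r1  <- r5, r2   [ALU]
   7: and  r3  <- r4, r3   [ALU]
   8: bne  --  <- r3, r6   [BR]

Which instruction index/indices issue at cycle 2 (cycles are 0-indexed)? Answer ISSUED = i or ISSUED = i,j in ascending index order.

[0] i0  mul  -- RAW r3
[1] i1/i2  add/mul  -- pair
[2] i3  mul  -- no-port MUL/MUL
[3] i4/i5  mulh/st  -- pair
[4] i6/i7  add/and  -- pair
[5] i8  bne  -- tail

ISSUED = 3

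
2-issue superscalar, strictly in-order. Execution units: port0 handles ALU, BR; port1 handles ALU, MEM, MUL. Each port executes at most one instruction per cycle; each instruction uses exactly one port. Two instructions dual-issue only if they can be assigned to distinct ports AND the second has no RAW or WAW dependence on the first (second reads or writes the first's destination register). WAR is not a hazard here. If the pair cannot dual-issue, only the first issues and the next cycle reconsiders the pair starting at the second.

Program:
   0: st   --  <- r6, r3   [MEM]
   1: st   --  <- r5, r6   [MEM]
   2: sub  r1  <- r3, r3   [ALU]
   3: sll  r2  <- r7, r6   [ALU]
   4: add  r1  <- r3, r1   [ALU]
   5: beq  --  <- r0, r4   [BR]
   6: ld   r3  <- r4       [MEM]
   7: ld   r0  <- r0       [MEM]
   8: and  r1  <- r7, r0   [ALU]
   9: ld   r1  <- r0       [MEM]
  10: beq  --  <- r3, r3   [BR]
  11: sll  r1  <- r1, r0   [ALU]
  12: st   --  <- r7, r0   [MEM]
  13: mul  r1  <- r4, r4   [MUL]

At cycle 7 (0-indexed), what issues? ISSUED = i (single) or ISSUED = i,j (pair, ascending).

ISSUED = 11,12

[0] i0  st  -- no-port MEM/MEM
[1] i1+i2  st+sub  -- dual
[2] i3+i4  sll+add  -- dual
[3] i5+i6  beq+ld  -- dual
[4] i7  ld  -- RAW r0
[5] i8  and  -- WAW r1
[6] i9+i10  ld+beq  -- dual
[7] i11+i12  sll+st  -- dual
[8] i13  mul  -- tail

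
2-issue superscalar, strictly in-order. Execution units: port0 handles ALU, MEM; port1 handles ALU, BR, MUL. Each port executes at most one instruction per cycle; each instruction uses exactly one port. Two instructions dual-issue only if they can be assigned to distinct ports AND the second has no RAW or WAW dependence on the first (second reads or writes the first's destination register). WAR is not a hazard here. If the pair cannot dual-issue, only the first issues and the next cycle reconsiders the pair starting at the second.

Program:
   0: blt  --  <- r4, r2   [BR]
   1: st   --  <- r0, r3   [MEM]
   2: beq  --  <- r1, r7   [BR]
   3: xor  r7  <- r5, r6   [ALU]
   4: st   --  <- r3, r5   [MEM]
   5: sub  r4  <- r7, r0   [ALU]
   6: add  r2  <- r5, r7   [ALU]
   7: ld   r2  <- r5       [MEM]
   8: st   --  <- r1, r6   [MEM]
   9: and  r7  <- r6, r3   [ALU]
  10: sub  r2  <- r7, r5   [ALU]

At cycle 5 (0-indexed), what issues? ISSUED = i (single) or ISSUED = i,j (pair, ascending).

  cy0 -> i0/i1 (blt.BR/st.MEM) pair
  cy1 -> i2/i3 (beq.BR/xor.ALU) pair
  cy2 -> i4/i5 (st.MEM/sub.ALU) pair
  cy3 -> i6 (add.ALU) WAW r2
  cy4 -> i7 (ld.MEM) no-port MEM/MEM
  cy5 -> i8/i9 (st.MEM/and.ALU) pair
  cy6 -> i10 (sub.ALU) tail

ISSUED = 8,9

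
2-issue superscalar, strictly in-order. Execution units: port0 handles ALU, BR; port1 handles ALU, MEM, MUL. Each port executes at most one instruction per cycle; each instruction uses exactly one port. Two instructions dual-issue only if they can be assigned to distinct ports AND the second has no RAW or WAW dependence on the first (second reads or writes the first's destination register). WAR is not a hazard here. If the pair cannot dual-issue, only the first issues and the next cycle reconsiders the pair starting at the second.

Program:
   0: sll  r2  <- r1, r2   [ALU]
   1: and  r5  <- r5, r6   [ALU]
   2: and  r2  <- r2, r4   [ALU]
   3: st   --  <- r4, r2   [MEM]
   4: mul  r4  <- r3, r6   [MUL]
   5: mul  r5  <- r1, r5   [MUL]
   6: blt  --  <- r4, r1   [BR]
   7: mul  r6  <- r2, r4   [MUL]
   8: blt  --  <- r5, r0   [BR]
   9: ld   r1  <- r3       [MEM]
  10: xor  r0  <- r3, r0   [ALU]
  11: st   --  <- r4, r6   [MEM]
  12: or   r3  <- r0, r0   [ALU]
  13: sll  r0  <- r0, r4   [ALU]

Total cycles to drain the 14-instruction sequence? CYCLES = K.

CYCLES = 9

#0 head=0: sll.ALU/and.ALU i0&i1 2-wide
#1 head=2: and.ALU i2 RAW r2
#2 head=3: st.MEM i3 no-port MEM/MUL
#3 head=4: mul.MUL i4 no-port MUL/MUL
#4 head=5: mul.MUL/blt.BR i5&i6 2-wide
#5 head=7: mul.MUL/blt.BR i7&i8 2-wide
#6 head=9: ld.MEM/xor.ALU i9&i10 2-wide
#7 head=11: st.MEM/or.ALU i11&i12 2-wide
#8 head=13: sll.ALU i13 tail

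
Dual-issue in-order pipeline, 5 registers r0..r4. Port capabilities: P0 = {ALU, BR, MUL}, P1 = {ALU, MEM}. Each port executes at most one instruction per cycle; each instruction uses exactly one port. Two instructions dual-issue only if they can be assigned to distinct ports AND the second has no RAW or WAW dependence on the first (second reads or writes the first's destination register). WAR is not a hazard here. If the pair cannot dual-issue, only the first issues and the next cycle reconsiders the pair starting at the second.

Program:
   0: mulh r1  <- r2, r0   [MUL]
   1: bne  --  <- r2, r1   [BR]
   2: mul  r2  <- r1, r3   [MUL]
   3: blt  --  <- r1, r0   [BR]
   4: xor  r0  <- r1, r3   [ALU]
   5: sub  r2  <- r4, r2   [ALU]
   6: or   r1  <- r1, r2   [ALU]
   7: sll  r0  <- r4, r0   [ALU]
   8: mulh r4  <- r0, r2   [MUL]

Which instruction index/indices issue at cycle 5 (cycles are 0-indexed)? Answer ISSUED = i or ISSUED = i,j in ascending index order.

[0] i0  mulh.MUL  -- no-port MUL/BR
[1] i1  bne.BR  -- no-port BR/MUL
[2] i2  mul.MUL  -- no-port MUL/BR
[3] i3+i4  blt.BR+xor.ALU  -- dual
[4] i5  sub.ALU  -- RAW r2
[5] i6+i7  or.ALU+sll.ALU  -- dual
[6] i8  mulh.MUL  -- tail

ISSUED = 6,7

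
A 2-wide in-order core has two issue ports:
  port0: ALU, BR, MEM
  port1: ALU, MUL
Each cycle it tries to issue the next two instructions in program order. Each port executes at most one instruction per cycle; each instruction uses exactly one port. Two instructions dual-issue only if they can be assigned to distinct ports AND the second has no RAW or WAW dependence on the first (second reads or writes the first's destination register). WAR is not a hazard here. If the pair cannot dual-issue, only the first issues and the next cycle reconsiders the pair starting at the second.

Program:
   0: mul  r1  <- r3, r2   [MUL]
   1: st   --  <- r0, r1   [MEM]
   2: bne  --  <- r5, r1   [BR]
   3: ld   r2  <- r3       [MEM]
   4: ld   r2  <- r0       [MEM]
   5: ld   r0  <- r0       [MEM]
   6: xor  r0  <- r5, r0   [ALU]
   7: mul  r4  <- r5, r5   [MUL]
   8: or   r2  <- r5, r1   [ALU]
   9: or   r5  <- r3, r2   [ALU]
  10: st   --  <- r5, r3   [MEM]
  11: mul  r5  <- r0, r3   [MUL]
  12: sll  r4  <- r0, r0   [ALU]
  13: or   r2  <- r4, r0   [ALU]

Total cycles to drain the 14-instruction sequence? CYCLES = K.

#0 head=0: mul i0 RAW r1
#1 head=1: st i1 no-port MEM/BR
#2 head=2: bne i2 no-port BR/MEM
#3 head=3: ld i3 no-port MEM/MEM
#4 head=4: ld i4 no-port MEM/MEM
#5 head=5: ld i5 RAW+WAW r0
#6 head=6: xor/mul i6&i7 pair
#7 head=8: or i8 RAW r2
#8 head=9: or i9 RAW r5
#9 head=10: st/mul i10&i11 pair
#10 head=12: sll i12 RAW r4
#11 head=13: or i13 tail

CYCLES = 12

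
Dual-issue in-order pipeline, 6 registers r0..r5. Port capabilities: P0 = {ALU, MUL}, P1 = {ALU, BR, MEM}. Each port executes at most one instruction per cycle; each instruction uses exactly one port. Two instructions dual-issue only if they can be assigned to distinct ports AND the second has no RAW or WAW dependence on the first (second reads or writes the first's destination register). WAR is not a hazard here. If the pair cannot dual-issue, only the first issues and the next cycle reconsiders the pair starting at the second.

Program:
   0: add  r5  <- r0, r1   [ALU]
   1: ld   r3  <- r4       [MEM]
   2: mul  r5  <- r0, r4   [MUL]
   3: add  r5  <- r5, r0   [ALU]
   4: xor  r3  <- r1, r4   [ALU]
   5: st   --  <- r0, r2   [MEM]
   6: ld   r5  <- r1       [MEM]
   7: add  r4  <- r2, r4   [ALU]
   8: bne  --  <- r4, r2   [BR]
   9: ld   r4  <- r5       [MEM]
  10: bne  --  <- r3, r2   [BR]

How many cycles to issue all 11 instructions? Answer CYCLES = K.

CYCLES = 8

0. add.ALU+ld.MEM @i0+i1  | pair
1. mul.MUL @i2  | RAW+WAW r5
2. add.ALU+xor.ALU @i3+i4  | pair
3. st.MEM @i5  | no-port MEM/MEM
4. ld.MEM+add.ALU @i6+i7  | pair
5. bne.BR @i8  | no-port BR/MEM
6. ld.MEM @i9  | no-port MEM/BR
7. bne.BR @i10  | tail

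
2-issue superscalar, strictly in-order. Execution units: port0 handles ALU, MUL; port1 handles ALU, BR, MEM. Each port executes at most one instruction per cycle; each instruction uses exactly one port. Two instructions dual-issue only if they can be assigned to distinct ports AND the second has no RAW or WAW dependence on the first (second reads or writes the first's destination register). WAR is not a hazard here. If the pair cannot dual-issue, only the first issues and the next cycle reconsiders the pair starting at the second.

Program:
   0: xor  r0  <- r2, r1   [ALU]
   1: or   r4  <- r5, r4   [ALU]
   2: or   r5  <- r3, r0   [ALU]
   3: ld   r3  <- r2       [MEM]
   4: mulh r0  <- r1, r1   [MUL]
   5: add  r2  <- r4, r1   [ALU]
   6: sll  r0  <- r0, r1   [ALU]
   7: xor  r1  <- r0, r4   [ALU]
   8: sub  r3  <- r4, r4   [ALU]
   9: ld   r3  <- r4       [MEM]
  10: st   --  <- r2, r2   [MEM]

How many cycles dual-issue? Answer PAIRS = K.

PAIRS = 4

#0 head=0: xor;or i0+i1 pair
#1 head=2: or;ld i2+i3 pair
#2 head=4: mulh;add i4+i5 pair
#3 head=6: sll i6 RAW r0
#4 head=7: xor;sub i7+i8 pair
#5 head=9: ld i9 no-port MEM/MEM
#6 head=10: st i10 tail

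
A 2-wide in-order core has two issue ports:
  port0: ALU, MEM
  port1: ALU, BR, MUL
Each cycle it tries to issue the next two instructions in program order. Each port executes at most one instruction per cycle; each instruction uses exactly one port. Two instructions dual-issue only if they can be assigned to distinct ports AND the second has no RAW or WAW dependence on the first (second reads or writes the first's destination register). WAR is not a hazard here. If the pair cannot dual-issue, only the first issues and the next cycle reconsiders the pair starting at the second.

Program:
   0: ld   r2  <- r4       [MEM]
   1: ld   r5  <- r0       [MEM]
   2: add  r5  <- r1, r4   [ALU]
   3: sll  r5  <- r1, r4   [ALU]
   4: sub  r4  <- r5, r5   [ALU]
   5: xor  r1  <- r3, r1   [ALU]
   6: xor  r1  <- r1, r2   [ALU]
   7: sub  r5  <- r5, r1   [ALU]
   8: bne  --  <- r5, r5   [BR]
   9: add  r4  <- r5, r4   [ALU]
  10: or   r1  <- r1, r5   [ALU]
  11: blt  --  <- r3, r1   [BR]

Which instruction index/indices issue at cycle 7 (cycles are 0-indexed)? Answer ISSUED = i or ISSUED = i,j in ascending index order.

ISSUED = 8,9

t=0 i0:ld.MEM ; no-port MEM/MEM
t=1 i1:ld.MEM ; WAW r5
t=2 i2:add.ALU ; WAW r5
t=3 i3:sll.ALU ; RAW r5
t=4 i4,i5:sub.ALU;xor.ALU ; pair
t=5 i6:xor.ALU ; RAW r1
t=6 i7:sub.ALU ; RAW r5
t=7 i8,i9:bne.BR;add.ALU ; pair
t=8 i10:or.ALU ; RAW r1
t=9 i11:blt.BR ; tail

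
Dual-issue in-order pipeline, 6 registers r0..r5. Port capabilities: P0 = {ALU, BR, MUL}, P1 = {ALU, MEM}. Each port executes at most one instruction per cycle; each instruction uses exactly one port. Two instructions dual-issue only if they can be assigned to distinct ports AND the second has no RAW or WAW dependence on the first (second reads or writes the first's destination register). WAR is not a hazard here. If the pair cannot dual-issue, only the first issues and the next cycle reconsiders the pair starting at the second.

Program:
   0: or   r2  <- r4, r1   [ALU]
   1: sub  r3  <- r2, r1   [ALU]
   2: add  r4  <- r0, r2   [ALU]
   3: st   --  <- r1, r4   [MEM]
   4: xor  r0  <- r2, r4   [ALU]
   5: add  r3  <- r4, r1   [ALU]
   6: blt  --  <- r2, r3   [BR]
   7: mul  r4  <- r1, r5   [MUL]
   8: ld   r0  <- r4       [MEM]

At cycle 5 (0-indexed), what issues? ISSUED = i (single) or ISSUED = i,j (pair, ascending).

ISSUED = 7

c0: i0 or  RAW r2
c1: i1/i2 sub;add  dual
c2: i3/i4 st;xor  dual
c3: i5 add  RAW r3
c4: i6 blt  no-port BR/MUL
c5: i7 mul  RAW r4
c6: i8 ld  tail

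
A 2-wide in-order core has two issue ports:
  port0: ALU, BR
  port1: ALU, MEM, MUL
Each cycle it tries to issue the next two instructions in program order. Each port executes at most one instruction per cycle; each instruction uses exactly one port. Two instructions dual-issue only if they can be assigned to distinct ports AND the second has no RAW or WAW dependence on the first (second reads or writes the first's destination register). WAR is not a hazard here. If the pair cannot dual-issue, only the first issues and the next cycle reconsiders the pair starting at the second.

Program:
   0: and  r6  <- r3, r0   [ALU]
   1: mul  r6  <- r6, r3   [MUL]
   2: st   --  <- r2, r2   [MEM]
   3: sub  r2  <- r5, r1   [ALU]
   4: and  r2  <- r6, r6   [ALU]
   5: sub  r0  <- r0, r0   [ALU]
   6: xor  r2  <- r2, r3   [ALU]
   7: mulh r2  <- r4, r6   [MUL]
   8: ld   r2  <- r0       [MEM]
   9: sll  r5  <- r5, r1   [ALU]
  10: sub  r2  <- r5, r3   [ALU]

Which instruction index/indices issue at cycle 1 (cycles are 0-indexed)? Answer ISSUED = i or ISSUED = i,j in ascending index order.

ISSUED = 1

[0] i0  and.ALU  -- RAW+WAW r6
[1] i1  mul.MUL  -- no-port MUL/MEM
[2] i2,i3  st.MEM+sub.ALU  -- 2-wide
[3] i4,i5  and.ALU+sub.ALU  -- 2-wide
[4] i6  xor.ALU  -- WAW r2
[5] i7  mulh.MUL  -- no-port MUL/MEM
[6] i8,i9  ld.MEM+sll.ALU  -- 2-wide
[7] i10  sub.ALU  -- tail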